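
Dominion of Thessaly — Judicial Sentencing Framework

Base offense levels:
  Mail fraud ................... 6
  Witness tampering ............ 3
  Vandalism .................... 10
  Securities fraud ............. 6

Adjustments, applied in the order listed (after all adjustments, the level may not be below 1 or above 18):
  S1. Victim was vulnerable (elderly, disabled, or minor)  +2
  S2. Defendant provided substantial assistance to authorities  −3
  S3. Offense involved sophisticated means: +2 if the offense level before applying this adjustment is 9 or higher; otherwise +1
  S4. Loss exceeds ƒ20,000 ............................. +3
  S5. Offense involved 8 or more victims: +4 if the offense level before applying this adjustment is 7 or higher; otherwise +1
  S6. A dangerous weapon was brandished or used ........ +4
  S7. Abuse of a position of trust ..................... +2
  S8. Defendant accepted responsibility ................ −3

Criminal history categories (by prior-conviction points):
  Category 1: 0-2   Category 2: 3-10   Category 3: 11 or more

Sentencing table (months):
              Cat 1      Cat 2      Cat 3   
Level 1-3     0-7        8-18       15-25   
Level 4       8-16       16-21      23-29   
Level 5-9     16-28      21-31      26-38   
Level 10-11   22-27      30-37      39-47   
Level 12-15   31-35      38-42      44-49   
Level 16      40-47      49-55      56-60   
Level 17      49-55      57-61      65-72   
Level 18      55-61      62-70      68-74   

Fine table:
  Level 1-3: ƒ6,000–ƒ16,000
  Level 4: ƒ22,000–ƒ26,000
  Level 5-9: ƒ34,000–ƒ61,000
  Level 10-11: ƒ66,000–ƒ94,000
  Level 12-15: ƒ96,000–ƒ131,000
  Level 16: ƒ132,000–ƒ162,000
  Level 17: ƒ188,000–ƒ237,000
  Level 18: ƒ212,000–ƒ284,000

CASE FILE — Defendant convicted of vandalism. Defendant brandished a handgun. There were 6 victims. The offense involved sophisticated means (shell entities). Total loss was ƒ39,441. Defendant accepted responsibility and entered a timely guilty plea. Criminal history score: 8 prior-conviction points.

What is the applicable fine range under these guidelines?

Base offense level for vandalism: 10.
S1 does not apply.
S3 applies (level before this adjustment is 10 ≥ 9, so +2): 10 + 2 = 12.
S4 applies: 12 + 3 = 15.
S6 applies: 15 + 4 = 19.
S8 applies: 19 − 3 = 16.
Final offense level: 16.
Level 16 falls in the 16 band.
Fine table: Level 16 → ƒ132,000–ƒ162,000.

ƒ132,000–ƒ162,000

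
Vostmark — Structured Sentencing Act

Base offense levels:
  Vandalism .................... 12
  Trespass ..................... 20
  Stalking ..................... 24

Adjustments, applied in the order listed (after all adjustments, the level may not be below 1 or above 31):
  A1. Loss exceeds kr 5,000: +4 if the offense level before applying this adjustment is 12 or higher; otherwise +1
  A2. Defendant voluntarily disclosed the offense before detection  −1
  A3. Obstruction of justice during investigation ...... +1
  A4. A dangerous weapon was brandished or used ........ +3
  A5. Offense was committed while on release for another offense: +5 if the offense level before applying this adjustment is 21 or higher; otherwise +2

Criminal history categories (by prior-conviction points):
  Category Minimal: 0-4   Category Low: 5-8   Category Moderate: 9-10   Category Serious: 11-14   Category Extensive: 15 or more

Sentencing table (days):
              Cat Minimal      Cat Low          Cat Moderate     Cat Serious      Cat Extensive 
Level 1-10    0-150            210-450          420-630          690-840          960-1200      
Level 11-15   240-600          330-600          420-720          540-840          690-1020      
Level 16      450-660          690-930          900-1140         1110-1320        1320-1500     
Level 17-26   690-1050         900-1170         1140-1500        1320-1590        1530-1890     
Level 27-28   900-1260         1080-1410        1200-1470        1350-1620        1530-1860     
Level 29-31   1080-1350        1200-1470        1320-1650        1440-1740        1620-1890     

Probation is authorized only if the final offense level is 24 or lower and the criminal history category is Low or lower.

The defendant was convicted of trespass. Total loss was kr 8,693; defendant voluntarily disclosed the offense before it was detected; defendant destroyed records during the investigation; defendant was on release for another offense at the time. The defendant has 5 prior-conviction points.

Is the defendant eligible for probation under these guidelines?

Base offense level for trespass: 20.
A1 applies (level before this adjustment is 20 ≥ 12, so +4): 20 + 4 = 24.
A2 applies: 24 − 1 = 23.
A3 applies: 23 + 1 = 24.
A4 does not apply.
A5 applies (level before this adjustment is 24 ≥ 21, so +5): 24 + 5 = 29.
Final offense level: 29.
Criminal history: 5 prior points → Category Low (5-8).
Level 29 falls in the 29-31 band.
Grid: Level 29-31 × Category Low = 1200-1470 days.
Probation check: level 29 > 24 and category Low ≤ Low → not eligible.

No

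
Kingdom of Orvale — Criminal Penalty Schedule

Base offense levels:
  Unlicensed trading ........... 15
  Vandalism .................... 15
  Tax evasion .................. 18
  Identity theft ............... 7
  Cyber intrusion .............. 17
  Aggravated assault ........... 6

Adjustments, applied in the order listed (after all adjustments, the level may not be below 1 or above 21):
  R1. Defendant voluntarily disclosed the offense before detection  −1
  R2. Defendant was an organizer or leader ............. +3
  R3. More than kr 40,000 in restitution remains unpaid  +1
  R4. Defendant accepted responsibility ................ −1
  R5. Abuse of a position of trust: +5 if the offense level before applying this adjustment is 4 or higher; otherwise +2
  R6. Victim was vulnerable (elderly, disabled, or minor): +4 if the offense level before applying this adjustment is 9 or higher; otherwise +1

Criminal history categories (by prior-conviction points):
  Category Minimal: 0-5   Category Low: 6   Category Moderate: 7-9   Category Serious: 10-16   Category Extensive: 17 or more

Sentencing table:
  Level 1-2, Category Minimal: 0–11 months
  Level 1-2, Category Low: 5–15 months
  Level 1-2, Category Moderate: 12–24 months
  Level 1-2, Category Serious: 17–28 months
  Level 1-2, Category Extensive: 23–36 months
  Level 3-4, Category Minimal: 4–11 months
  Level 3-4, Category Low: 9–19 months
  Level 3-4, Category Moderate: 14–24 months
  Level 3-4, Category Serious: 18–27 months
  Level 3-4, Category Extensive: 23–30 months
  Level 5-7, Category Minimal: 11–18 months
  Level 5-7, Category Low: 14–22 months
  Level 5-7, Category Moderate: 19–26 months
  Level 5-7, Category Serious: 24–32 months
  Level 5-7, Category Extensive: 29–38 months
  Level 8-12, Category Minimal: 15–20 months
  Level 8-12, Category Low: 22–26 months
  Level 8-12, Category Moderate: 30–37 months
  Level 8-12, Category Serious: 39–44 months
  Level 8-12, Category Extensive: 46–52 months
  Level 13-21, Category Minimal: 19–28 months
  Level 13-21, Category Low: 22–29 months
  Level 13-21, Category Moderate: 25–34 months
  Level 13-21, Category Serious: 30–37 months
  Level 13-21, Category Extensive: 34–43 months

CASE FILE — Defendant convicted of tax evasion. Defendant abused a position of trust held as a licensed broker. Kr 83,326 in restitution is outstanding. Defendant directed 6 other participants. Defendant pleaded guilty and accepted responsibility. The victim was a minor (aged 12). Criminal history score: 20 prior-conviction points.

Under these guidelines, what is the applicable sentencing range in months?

34-43 months

Base offense level for tax evasion: 18.
R2 applies: 18 + 3 = 21.
R3 applies: 21 + 1 = 22.
R4 applies: 22 − 1 = 21.
R5 applies (level before this adjustment is 21 ≥ 4, so +5): 21 + 5 = 26.
R6 applies (level before this adjustment is 26 ≥ 9, so +4): 26 + 4 = 30.
Level 30 exceeds the maximum of 21; capped at 21.
Final offense level: 21.
Criminal history: 20 prior points → Category Extensive (17+).
Level 21 falls in the 13-21 band.
Grid: Level 13-21 × Category Extensive = 34-43 months.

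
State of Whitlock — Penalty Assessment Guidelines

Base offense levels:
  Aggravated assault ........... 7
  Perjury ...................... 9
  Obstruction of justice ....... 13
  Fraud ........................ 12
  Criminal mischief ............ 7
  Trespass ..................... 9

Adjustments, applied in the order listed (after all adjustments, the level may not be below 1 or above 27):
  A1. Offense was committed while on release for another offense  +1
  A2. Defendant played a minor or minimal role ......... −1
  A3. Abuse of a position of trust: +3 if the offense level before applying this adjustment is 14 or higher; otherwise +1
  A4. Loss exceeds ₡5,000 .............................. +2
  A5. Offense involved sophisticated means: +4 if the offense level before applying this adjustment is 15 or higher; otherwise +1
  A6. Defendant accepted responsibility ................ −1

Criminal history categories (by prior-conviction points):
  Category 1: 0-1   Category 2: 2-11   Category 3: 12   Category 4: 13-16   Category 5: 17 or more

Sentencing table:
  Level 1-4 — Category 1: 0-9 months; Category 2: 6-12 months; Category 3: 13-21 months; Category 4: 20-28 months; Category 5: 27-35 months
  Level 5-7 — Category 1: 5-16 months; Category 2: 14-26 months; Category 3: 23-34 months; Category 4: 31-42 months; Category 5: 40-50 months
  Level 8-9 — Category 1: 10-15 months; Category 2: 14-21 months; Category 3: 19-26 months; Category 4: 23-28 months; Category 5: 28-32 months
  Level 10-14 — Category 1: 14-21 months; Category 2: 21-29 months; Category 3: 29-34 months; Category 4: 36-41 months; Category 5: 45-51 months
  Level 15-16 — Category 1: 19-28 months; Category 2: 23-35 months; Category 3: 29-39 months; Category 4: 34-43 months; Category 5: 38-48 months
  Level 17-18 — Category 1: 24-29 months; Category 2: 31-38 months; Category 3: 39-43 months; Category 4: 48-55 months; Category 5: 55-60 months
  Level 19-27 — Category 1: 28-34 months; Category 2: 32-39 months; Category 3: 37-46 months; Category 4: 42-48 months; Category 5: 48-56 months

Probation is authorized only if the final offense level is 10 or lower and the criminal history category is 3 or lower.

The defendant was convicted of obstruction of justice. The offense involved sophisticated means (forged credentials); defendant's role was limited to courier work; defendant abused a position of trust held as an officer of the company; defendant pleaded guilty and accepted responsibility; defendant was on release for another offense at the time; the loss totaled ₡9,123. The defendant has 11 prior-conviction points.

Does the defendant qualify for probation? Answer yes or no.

No

Base offense level for obstruction of justice: 13.
A1 applies: 13 + 1 = 14.
A2 applies: 14 − 1 = 13.
A3 applies (level before this adjustment is 13 < 14, so +1): 13 + 1 = 14.
A4 applies: 14 + 2 = 16.
A5 applies (level before this adjustment is 16 ≥ 15, so +4): 16 + 4 = 20.
A6 applies: 20 − 1 = 19.
Final offense level: 19.
Criminal history: 11 prior points → Category 2 (2-11).
Level 19 falls in the 19-27 band.
Grid: Level 19-27 × Category 2 = 32-39 months.
Probation check: level 19 > 10 and category 2 ≤ 3 → not eligible.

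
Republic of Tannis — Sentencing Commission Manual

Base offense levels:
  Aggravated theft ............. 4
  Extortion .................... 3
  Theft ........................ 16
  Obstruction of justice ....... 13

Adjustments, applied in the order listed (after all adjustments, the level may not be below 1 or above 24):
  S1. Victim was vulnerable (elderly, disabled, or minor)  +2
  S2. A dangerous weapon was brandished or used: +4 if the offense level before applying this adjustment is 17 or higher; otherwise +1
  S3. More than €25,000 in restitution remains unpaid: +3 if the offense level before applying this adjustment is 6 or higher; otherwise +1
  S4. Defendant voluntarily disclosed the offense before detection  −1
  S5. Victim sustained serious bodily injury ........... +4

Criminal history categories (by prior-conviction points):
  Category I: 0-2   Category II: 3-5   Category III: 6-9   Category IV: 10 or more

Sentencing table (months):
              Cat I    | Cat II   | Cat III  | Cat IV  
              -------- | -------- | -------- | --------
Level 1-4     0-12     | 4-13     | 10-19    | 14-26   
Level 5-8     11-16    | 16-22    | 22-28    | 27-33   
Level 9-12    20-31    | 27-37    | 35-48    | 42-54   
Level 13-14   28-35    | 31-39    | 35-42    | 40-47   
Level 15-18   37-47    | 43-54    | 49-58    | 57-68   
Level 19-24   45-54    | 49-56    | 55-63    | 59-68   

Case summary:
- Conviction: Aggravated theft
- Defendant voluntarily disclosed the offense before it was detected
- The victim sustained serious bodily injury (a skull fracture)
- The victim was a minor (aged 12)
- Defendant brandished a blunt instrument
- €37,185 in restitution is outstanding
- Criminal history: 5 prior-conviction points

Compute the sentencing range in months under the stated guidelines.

31-39 months

Base offense level for aggravated theft: 4.
S1 applies: 4 + 2 = 6.
S2 applies (level before this adjustment is 6 < 17, so +1): 6 + 1 = 7.
S3 applies (level before this adjustment is 7 ≥ 6, so +3): 7 + 3 = 10.
S4 applies: 10 − 1 = 9.
S5 applies: 9 + 4 = 13.
Final offense level: 13.
Criminal history: 5 prior points → Category II (3-5).
Level 13 falls in the 13-14 band.
Grid: Level 13-14 × Category II = 31-39 months.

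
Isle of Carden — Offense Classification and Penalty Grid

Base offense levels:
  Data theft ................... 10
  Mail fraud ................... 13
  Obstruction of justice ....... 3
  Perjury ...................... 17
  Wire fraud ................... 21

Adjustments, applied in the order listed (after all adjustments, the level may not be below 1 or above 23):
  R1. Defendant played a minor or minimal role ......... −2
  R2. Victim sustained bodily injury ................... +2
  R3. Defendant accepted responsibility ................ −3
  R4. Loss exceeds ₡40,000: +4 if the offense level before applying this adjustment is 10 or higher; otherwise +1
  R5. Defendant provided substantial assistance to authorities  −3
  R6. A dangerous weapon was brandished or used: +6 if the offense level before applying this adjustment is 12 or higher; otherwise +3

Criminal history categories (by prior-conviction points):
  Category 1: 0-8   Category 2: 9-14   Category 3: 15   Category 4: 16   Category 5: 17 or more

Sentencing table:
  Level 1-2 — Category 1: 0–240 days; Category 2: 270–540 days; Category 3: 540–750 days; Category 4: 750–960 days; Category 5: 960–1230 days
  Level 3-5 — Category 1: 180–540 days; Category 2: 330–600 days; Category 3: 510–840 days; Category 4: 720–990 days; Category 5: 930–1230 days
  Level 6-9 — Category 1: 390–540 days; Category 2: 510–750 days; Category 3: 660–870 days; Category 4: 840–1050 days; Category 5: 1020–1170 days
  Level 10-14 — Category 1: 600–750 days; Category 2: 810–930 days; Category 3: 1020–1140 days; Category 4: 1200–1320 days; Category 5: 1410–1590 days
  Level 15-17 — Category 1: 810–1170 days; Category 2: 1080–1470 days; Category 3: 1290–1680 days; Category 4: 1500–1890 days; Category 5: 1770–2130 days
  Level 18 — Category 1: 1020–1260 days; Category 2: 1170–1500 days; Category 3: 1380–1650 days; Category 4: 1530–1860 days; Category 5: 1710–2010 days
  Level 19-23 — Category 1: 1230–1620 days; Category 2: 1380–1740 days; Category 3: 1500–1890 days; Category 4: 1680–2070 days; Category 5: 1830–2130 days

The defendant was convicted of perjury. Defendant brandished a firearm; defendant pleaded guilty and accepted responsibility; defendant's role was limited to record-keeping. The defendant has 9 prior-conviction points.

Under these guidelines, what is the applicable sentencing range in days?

Base offense level for perjury: 17.
R1 applies: 17 − 2 = 15.
R3 applies: 15 − 3 = 12.
R6 applies (level before this adjustment is 12 ≥ 12, so +6): 12 + 6 = 18.
Final offense level: 18.
Criminal history: 9 prior points → Category 2 (9-14).
Level 18 falls in the 18 band.
Grid: Level 18 × Category 2 = 1170-1500 days.

1170-1500 days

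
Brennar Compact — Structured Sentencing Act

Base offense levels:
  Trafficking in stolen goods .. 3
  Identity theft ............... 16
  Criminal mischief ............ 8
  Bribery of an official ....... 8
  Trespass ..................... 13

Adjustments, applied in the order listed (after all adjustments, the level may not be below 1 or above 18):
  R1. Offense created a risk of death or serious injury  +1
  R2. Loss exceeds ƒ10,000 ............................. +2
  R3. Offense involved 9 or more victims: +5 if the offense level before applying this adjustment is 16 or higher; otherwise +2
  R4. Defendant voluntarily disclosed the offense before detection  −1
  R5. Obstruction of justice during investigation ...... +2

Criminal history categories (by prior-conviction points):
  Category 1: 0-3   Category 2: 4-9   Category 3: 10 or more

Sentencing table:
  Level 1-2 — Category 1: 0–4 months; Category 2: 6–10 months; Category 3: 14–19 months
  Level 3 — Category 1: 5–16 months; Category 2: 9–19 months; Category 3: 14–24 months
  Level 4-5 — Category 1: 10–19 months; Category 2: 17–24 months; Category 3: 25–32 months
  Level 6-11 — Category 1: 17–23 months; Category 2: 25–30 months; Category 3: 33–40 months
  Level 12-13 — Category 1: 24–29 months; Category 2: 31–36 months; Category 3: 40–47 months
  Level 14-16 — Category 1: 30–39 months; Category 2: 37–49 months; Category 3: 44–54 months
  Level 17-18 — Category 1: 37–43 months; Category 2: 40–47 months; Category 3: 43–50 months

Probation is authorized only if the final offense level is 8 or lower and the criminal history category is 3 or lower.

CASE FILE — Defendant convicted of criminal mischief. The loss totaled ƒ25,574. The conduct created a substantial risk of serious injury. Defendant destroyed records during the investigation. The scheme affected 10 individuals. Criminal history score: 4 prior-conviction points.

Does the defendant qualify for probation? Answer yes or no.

Base offense level for criminal mischief: 8.
R1 applies: 8 + 1 = 9.
R2 applies: 9 + 2 = 11.
R3 applies (level before this adjustment is 11 < 16, so +2): 11 + 2 = 13.
R4 does not apply.
R5 applies: 13 + 2 = 15.
Final offense level: 15.
Criminal history: 4 prior points → Category 2 (4-9).
Level 15 falls in the 14-16 band.
Grid: Level 14-16 × Category 2 = 37-49 months.
Probation check: level 15 > 8 and category 2 ≤ 3 → not eligible.

No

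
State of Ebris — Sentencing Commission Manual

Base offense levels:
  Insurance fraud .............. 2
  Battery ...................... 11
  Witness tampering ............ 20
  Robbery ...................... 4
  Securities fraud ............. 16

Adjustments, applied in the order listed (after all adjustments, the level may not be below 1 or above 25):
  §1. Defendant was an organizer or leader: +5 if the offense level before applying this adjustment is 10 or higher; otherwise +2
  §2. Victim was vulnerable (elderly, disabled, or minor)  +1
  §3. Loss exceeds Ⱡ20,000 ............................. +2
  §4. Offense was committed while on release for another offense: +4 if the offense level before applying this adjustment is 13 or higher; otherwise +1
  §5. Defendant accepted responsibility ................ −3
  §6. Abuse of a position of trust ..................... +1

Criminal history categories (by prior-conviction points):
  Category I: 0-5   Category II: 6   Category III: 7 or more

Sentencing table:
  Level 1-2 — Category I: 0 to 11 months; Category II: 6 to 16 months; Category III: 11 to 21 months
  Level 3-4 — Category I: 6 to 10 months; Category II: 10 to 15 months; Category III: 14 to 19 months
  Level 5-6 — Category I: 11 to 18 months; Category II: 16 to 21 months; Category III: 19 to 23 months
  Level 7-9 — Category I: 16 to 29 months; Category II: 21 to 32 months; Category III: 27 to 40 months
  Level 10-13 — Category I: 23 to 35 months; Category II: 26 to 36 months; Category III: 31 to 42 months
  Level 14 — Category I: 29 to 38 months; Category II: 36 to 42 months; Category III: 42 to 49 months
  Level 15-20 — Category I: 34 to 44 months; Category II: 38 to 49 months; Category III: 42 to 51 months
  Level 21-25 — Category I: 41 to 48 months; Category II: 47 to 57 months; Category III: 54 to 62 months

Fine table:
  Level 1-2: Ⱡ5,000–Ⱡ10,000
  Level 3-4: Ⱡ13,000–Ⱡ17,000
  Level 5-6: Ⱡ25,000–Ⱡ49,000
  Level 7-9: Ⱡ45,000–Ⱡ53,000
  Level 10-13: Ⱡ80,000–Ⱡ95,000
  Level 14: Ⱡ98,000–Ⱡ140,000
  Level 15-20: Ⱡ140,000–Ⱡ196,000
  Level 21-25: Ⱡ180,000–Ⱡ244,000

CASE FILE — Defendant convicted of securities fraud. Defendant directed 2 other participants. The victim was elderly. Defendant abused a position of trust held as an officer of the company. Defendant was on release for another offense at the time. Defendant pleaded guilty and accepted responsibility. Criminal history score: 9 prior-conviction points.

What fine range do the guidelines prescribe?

Ⱡ180,000–Ⱡ244,000

Base offense level for securities fraud: 16.
§1 applies (level before this adjustment is 16 ≥ 10, so +5): 16 + 5 = 21.
§2 applies: 21 + 1 = 22.
§4 applies (level before this adjustment is 22 ≥ 13, so +4): 22 + 4 = 26.
§5 applies: 26 − 3 = 23.
§6 applies: 23 + 1 = 24.
Final offense level: 24.
Level 24 falls in the 21-25 band.
Fine table: Level 21-25 → Ⱡ180,000–Ⱡ244,000.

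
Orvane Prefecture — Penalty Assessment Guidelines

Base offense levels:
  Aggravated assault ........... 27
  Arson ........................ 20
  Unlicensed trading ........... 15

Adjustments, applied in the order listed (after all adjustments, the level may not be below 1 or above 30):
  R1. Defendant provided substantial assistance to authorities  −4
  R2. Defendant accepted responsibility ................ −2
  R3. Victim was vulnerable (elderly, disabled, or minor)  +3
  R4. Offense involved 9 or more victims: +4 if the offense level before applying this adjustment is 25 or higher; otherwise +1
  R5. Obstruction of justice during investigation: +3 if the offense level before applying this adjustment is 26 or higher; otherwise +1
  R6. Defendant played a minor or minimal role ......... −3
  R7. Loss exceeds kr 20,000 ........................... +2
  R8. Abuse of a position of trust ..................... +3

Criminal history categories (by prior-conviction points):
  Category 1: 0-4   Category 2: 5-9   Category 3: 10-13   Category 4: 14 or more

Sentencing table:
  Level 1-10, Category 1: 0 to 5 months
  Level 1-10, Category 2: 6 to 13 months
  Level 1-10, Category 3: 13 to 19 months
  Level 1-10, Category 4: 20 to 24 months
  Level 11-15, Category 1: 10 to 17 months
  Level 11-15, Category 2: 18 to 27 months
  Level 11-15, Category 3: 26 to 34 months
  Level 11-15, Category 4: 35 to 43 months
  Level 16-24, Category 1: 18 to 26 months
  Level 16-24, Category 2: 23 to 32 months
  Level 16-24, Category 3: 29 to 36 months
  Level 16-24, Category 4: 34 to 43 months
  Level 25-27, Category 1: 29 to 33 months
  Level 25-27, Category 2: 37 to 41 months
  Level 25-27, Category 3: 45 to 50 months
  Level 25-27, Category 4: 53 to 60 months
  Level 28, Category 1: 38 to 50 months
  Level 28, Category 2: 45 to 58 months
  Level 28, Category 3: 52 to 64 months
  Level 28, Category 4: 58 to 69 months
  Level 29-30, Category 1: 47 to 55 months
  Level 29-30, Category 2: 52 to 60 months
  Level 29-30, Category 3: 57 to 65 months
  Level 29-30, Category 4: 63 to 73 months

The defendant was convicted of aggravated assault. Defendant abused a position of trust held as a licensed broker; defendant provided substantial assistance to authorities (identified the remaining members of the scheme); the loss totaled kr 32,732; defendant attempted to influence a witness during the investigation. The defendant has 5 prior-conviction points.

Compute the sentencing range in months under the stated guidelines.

52-60 months

Base offense level for aggravated assault: 27.
R1 applies: 27 − 4 = 23.
R3 does not apply.
R4 does not apply.
R5 applies (level before this adjustment is 23 < 26, so +1): 23 + 1 = 24.
R6 does not apply.
R7 applies: 24 + 2 = 26.
R8 applies: 26 + 3 = 29.
Final offense level: 29.
Criminal history: 5 prior points → Category 2 (5-9).
Level 29 falls in the 29-30 band.
Grid: Level 29-30 × Category 2 = 52-60 months.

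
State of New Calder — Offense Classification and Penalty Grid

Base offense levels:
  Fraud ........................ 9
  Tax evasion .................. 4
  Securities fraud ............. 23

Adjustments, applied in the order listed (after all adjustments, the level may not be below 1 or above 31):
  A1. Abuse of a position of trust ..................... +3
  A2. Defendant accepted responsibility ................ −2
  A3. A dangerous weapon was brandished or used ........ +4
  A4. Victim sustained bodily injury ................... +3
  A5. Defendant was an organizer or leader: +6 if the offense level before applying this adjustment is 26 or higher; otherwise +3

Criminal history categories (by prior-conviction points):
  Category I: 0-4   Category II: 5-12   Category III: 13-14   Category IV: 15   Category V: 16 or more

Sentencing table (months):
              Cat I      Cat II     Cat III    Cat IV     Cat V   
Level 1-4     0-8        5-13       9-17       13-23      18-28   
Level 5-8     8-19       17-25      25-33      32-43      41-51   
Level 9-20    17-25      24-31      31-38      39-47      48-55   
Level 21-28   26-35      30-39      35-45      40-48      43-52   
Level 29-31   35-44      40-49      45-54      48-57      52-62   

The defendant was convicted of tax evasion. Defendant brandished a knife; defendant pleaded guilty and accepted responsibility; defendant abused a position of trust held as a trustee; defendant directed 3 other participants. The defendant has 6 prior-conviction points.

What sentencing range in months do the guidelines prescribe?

Base offense level for tax evasion: 4.
A1 applies: 4 + 3 = 7.
A2 applies: 7 − 2 = 5.
A3 applies: 5 + 4 = 9.
A4 does not apply.
A5 applies (level before this adjustment is 9 < 26, so +3): 9 + 3 = 12.
Final offense level: 12.
Criminal history: 6 prior points → Category II (5-12).
Level 12 falls in the 9-20 band.
Grid: Level 9-20 × Category II = 24-31 months.

24-31 months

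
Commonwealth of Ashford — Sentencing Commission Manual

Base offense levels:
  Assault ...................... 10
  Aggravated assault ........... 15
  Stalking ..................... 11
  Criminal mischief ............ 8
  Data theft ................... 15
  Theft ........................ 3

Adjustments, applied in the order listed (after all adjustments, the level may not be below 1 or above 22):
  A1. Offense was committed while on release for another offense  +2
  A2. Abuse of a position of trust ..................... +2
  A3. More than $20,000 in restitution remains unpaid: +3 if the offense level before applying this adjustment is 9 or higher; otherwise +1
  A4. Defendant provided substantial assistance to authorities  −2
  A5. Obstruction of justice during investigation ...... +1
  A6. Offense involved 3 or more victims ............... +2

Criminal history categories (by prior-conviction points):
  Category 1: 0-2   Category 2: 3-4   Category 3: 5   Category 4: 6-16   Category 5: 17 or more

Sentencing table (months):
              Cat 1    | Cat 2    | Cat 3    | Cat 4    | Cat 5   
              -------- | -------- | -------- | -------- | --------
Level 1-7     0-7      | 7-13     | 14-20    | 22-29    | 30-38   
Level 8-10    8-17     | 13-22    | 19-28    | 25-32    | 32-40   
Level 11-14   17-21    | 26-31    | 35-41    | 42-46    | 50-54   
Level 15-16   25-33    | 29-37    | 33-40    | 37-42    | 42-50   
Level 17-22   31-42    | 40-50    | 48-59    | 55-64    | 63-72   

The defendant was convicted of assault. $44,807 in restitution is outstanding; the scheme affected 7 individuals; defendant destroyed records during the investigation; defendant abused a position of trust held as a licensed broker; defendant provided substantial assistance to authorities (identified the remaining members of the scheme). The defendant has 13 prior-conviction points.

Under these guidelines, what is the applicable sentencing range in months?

37-42 months

Base offense level for assault: 10.
A2 applies: 10 + 2 = 12.
A3 applies (level before this adjustment is 12 ≥ 9, so +3): 12 + 3 = 15.
A4 applies: 15 − 2 = 13.
A5 applies: 13 + 1 = 14.
A6 applies: 14 + 2 = 16.
Final offense level: 16.
Criminal history: 13 prior points → Category 4 (6-16).
Level 16 falls in the 15-16 band.
Grid: Level 15-16 × Category 4 = 37-42 months.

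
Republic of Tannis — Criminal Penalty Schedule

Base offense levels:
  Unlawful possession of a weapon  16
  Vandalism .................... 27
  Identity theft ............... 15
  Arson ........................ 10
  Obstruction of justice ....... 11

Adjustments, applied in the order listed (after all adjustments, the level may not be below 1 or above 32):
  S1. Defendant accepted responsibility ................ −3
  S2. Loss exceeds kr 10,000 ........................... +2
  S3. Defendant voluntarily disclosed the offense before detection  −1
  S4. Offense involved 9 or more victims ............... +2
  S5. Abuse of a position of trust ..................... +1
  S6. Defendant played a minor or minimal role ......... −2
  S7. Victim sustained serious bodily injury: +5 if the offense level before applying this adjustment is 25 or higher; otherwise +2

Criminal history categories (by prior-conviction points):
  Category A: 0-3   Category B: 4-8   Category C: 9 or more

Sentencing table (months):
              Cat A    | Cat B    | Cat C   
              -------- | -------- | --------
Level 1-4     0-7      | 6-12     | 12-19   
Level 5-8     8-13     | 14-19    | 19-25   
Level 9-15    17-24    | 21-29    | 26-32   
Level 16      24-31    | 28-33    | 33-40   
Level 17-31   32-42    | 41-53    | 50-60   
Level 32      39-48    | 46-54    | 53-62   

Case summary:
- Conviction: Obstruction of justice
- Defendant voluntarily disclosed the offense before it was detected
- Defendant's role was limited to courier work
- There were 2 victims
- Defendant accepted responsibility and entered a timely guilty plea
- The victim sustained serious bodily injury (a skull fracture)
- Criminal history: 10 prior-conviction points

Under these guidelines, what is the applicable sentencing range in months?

Base offense level for obstruction of justice: 11.
S1 applies: 11 − 3 = 8.
S3 applies: 8 − 1 = 7.
S4 does not apply.
S6 applies: 7 − 2 = 5.
S7 applies (level before this adjustment is 5 < 25, so +2): 5 + 2 = 7.
Final offense level: 7.
Criminal history: 10 prior points → Category C (9+).
Level 7 falls in the 5-8 band.
Grid: Level 5-8 × Category C = 19-25 months.

19-25 months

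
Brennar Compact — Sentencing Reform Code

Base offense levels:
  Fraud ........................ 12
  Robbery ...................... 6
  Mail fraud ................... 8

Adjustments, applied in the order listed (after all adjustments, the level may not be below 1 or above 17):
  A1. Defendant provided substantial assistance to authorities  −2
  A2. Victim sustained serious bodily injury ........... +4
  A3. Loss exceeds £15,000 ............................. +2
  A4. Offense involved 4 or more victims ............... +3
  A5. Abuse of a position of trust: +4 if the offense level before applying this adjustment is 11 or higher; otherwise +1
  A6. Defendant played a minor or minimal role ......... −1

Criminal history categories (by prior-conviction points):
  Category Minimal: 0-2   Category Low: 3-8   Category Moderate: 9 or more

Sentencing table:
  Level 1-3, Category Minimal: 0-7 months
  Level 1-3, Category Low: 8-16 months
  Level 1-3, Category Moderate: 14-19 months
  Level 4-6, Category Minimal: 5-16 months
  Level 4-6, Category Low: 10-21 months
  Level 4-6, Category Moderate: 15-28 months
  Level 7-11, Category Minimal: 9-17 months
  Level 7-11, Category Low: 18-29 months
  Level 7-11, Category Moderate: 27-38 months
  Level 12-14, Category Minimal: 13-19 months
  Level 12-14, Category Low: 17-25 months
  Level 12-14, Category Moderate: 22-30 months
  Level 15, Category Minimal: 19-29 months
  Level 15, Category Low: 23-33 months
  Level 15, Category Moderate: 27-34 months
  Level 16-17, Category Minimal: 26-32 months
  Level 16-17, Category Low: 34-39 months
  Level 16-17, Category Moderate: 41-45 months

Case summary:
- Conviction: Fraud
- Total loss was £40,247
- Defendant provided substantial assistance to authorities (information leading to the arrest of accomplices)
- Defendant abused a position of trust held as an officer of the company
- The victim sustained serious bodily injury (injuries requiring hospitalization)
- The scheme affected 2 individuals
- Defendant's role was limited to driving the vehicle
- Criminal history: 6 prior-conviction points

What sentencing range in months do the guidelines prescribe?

Base offense level for fraud: 12.
A1 applies: 12 − 2 = 10.
A2 applies: 10 + 4 = 14.
A3 applies: 14 + 2 = 16.
A5 applies (level before this adjustment is 16 ≥ 11, so +4): 16 + 4 = 20.
A6 applies: 20 − 1 = 19.
Level 19 exceeds the maximum of 17; capped at 17.
Final offense level: 17.
Criminal history: 6 prior points → Category Low (3-8).
Level 17 falls in the 16-17 band.
Grid: Level 16-17 × Category Low = 34-39 months.

34-39 months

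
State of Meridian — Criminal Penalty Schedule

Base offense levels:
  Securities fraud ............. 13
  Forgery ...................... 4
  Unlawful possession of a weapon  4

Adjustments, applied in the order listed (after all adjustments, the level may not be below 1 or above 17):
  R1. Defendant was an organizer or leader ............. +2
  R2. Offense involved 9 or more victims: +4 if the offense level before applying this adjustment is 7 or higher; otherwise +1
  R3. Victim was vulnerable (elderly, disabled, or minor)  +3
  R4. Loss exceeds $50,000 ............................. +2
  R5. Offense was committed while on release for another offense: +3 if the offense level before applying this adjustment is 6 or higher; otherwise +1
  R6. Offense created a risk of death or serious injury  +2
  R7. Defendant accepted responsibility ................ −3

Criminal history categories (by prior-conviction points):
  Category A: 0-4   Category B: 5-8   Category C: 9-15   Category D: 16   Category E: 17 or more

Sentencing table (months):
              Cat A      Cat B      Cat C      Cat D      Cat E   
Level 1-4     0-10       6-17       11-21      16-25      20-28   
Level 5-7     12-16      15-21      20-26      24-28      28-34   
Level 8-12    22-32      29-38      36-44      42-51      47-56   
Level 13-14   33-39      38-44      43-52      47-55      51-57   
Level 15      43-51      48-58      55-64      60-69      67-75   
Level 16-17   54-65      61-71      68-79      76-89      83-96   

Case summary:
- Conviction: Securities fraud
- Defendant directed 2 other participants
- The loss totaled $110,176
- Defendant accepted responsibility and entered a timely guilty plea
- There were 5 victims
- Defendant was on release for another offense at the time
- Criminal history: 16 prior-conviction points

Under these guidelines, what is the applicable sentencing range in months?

76-89 months

Base offense level for securities fraud: 13.
R1 applies: 13 + 2 = 15.
R3 does not apply.
R4 applies: 15 + 2 = 17.
R5 applies (level before this adjustment is 17 ≥ 6, so +3): 17 + 3 = 20.
R6 does not apply.
R7 applies: 20 − 3 = 17.
Final offense level: 17.
Criminal history: 16 prior points → Category D (16).
Level 17 falls in the 16-17 band.
Grid: Level 16-17 × Category D = 76-89 months.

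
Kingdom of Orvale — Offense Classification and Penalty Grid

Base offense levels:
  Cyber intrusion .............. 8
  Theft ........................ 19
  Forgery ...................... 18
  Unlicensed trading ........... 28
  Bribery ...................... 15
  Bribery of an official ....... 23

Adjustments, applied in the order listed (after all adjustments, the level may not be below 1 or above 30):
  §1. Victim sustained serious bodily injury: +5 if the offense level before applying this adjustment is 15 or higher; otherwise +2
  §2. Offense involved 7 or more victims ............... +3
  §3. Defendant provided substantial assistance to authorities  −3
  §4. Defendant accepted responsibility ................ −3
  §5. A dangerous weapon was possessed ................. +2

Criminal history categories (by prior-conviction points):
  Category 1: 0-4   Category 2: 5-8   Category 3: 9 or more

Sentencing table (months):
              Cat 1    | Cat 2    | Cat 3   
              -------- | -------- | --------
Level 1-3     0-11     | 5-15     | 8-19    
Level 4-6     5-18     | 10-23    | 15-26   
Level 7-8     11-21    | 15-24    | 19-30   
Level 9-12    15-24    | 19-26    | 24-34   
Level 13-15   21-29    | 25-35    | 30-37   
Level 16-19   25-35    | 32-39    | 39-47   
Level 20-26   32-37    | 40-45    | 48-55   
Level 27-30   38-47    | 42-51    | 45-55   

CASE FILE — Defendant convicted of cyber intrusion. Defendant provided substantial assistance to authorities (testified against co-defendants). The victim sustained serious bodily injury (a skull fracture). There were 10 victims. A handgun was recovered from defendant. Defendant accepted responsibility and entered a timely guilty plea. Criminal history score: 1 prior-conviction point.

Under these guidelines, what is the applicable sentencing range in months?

Base offense level for cyber intrusion: 8.
§1 applies (level before this adjustment is 8 < 15, so +2): 8 + 2 = 10.
§2 applies: 10 + 3 = 13.
§3 applies: 13 − 3 = 10.
§4 applies: 10 − 3 = 7.
§5 applies: 7 + 2 = 9.
Final offense level: 9.
Criminal history: 1 prior point → Category 1 (0-4).
Level 9 falls in the 9-12 band.
Grid: Level 9-12 × Category 1 = 15-24 months.

15-24 months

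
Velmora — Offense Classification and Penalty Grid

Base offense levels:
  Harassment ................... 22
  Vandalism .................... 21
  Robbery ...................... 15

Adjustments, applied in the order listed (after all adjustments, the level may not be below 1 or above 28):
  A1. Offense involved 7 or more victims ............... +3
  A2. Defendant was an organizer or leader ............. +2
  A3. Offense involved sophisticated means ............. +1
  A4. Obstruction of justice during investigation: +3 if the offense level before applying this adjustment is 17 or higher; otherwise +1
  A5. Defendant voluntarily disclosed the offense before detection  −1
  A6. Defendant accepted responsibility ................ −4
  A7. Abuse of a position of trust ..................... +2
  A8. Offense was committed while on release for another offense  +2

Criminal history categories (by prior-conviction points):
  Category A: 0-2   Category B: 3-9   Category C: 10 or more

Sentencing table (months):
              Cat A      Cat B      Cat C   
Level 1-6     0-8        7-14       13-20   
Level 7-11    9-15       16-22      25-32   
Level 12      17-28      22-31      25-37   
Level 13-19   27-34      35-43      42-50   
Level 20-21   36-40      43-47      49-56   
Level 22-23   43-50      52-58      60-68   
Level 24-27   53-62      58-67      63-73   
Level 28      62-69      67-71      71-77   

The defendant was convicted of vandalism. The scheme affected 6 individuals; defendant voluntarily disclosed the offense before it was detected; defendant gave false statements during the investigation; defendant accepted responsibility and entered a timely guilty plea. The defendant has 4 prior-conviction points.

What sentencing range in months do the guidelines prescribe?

Base offense level for vandalism: 21.
A2 does not apply.
A4 applies (level before this adjustment is 21 ≥ 17, so +3): 21 + 3 = 24.
A5 applies: 24 − 1 = 23.
A6 applies: 23 − 4 = 19.
A7 does not apply.
Final offense level: 19.
Criminal history: 4 prior points → Category B (3-9).
Level 19 falls in the 13-19 band.
Grid: Level 13-19 × Category B = 35-43 months.

35-43 months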